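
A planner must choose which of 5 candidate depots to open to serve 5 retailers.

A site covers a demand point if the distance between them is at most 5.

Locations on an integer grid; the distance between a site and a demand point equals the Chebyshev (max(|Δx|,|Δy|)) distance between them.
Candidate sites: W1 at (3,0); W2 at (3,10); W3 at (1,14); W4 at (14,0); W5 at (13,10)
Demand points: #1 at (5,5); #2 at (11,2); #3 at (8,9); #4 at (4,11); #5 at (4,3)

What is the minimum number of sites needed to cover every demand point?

3

Coverage sets (demand points within 5 of each site):
  W1: {#1, #5}
  W2: {#1, #3, #4}
  W3: {#4}
  W4: {#2}
  W5: {#3}
No 2 sites suffice: every size-2 union leaves at least one demand point uncovered.
But {W1, W2, W4} covers everything, so the minimum is 3.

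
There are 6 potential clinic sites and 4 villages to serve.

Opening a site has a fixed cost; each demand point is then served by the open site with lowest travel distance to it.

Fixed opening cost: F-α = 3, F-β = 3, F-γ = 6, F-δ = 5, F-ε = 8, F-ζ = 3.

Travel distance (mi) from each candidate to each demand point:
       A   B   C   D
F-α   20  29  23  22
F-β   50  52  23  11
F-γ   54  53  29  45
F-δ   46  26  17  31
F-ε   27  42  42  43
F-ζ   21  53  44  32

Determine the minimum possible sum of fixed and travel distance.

85

Open {F-α, F-β, F-δ}: assign each demand point to its cheapest open site.
  A→F-α 20, B→F-δ 26, C→F-δ 17, D→F-β 11
  travel distance 74, fixed 11 → total 85.
Compare {F-β, F-δ, F-ζ}: travel distance 75 + fixed 11 = 86.
Compare {F-α, F-β, F-δ, F-ζ}: travel distance 74 + fixed 14 = 88.
Compare {F-α, F-β}: travel distance 83 + fixed 6 = 89.
All other subsets cost ≥ 86. Minimum total cost: 85.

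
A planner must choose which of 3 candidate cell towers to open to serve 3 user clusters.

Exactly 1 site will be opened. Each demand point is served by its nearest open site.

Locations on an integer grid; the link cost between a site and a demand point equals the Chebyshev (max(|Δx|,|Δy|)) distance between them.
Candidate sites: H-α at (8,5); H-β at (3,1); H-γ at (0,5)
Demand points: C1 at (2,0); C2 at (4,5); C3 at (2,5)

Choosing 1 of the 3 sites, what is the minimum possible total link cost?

9

Open {H-β}.
  C1→H-β 1, C2→H-β 4, C3→H-β 4  ⇒ total 9.
Compare {H-γ}: total 11.
Compare {H-α}: total 16.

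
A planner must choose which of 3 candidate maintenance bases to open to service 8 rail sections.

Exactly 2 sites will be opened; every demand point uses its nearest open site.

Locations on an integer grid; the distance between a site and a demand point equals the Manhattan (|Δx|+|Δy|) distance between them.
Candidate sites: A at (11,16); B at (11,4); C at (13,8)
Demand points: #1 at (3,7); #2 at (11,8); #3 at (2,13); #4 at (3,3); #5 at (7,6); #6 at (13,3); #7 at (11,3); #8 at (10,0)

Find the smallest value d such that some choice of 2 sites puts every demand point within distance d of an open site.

Open {A, B}.
  Farthest demand point is #3 at distance 12 (to A); all others are ≤ 12.
With {A, C} the worst case is 15.
With {B, C} the worst case is 16.
No size-2 selection achieves below 12.

12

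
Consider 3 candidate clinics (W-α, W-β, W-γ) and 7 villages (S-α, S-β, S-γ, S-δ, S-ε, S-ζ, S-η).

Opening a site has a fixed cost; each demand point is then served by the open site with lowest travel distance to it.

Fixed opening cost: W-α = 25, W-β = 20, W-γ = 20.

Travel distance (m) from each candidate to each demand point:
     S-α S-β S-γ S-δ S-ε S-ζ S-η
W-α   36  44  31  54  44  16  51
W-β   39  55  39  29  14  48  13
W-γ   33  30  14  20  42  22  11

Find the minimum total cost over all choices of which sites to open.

184

Open {W-β, W-γ}: assign each demand point to its cheapest open site.
  S-α→W-γ 33, S-β→W-γ 30, S-γ→W-γ 14, S-δ→W-γ 20, S-ε→W-β 14, S-ζ→W-γ 22, S-η→W-γ 11
  travel distance 144, fixed 40 → total 184.
Compare {W-γ}: travel distance 172 + fixed 20 = 192.
Compare {W-α, W-β, W-γ}: travel distance 138 + fixed 65 = 203.
Compare {W-α, W-γ}: travel distance 166 + fixed 45 = 211.
All other subsets cost ≥ 192. Minimum total cost: 184.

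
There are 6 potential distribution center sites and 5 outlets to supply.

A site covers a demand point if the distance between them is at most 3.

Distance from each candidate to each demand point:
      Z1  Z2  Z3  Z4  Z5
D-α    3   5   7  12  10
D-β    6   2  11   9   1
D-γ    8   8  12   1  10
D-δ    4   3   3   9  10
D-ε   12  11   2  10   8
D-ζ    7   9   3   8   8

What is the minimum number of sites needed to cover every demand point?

Coverage sets (demand points within 3 of each site):
  D-α: {Z1}
  D-β: {Z2, Z5}
  D-γ: {Z4}
  D-δ: {Z2, Z3}
  D-ε: {Z3}
  D-ζ: {Z3}
No 3 sites suffice: every size-3 union leaves at least one demand point uncovered.
But {D-α, D-β, D-γ, D-δ} covers everything, so the minimum is 4.

4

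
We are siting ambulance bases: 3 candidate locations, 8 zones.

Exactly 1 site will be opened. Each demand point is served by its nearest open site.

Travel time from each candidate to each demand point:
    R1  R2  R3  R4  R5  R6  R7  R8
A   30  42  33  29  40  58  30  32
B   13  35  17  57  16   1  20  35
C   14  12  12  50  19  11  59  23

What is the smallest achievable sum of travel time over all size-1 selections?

194

Open {B}.
  R1→B 13, R2→B 35, R3→B 17, R4→B 57, R5→B 16, R6→B 1, R7→B 20, R8→B 35  ⇒ total 194.
Compare {C}: total 200.
Compare {A}: total 294.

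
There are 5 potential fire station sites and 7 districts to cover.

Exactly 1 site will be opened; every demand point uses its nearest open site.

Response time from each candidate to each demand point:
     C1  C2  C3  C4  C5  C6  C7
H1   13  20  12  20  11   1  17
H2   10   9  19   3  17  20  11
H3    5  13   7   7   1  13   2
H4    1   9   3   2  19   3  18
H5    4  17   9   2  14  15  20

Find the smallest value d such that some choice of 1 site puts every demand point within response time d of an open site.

13

Open {H3}.
  Farthest demand point is C2 at response time 13 (to H3); all others are ≤ 13.
With {H4} the worst case is 19.
With {H1} the worst case is 20.
No size-1 selection achieves below 13.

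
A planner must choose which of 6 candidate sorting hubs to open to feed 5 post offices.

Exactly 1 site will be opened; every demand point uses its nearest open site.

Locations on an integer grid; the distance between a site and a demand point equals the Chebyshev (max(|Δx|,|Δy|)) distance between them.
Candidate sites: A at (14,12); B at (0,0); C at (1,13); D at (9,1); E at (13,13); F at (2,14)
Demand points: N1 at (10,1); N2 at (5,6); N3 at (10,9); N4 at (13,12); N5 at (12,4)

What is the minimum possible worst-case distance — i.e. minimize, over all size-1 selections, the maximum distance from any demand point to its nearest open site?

11

Open {A}.
  Farthest demand point is N1 at distance 11 (to A); all others are ≤ 11.
With {D} the worst case is 11.
With {C} the worst case is 12.
No size-1 selection achieves below 11.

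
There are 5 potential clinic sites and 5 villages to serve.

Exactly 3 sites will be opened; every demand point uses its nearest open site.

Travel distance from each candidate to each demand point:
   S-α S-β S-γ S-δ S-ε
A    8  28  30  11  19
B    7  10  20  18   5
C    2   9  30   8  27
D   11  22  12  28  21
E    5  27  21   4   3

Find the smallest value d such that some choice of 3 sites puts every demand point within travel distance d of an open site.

12

Open {A, B, D}.
  Farthest demand point is S-γ at travel distance 12 (to D); all others are ≤ 12.
With {B, C, D} the worst case is 12.
With {B, D, E} the worst case is 12.
No size-3 selection achieves below 12.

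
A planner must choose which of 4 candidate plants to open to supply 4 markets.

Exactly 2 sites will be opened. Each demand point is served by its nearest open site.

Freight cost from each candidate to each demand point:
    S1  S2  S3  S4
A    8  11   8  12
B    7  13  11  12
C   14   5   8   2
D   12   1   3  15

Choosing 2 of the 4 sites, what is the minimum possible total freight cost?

18

Open {C, D}.
  S1→D 12, S2→D 1, S3→D 3, S4→C 2  ⇒ total 18.
Compare {B, C}: total 22.
Compare {A, C}: total 23.
No size-2 selection does better; minimum is 18.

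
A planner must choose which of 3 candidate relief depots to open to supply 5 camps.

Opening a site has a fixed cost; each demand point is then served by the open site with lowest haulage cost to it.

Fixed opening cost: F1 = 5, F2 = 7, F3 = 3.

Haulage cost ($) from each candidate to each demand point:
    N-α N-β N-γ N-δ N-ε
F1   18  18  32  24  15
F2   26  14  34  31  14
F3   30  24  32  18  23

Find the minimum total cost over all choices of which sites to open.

109

Open {F1, F3}: assign each demand point to its cheapest open site.
  N-α→F1 18, N-β→F1 18, N-γ→F1 32, N-δ→F3 18, N-ε→F1 15
  haulage cost 101, fixed 8 → total 109.
Compare {F1, F2, F3}: haulage cost 96 + fixed 15 = 111.
Compare {F1}: haulage cost 107 + fixed 5 = 112.
Compare {F1, F2}: haulage cost 102 + fixed 12 = 114.
All other subsets cost ≥ 111. Minimum total cost: 109.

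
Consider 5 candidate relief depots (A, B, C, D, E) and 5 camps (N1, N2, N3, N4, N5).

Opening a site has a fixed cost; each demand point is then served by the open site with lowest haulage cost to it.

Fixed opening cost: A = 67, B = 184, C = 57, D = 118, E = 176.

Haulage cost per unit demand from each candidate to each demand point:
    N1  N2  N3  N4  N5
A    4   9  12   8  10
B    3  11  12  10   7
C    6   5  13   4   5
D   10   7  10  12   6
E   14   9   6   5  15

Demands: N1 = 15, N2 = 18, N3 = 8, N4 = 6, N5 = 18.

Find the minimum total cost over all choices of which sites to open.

Open {C}: assign each demand point to its cheapest open site.
  N1→C 15×6=90, N2→C 18×5=90, N3→C 8×13=104, N4→C 6×4=24, N5→C 18×5=90
  haulage cost 398, fixed 57 → total 455.
Compare {A, C}: haulage cost 360 + fixed 124 = 484.
Compare {C, D}: haulage cost 374 + fixed 175 = 549.
Compare {C, E}: haulage cost 342 + fixed 233 = 575.
All other subsets cost ≥ 484. Minimum total cost: 455.

455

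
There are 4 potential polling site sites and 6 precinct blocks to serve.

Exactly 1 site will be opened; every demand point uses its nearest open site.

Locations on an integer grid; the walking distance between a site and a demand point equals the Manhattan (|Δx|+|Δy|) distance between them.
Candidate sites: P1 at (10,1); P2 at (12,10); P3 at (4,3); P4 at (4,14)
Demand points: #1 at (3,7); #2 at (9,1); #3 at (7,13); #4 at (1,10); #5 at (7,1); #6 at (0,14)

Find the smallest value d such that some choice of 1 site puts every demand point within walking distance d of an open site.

15

Open {P3}.
  Farthest demand point is #6 at walking distance 15 (to P3); all others are ≤ 15.
With {P2} the worst case is 16.
With {P4} the worst case is 18.
No size-1 selection achieves below 15.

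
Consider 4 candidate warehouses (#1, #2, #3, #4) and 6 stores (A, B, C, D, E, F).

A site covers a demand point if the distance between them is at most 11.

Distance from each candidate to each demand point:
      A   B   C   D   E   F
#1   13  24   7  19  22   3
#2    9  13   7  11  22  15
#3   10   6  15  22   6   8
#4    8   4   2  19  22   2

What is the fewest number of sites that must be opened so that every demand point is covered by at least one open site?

2

Coverage sets (demand points within 11 of each site):
  #1: {C, F}
  #2: {A, C, D}
  #3: {A, B, E, F}
  #4: {A, B, C, F}
No single site covers all 6 demand points.
But {#2, #3} covers everything, so the minimum is 2.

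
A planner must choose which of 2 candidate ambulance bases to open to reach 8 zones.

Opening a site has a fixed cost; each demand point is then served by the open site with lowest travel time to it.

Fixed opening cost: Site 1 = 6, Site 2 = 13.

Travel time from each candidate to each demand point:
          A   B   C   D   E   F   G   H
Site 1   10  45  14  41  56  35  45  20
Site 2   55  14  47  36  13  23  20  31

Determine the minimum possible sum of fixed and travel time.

169

Open {Site 1, Site 2}: assign each demand point to its cheapest open site.
  A→Site 1 10, B→Site 2 14, C→Site 1 14, D→Site 2 36, E→Site 2 13, F→Site 2 23, G→Site 2 20, H→Site 1 20
  travel time 150, fixed 19 → total 169.
Compare {Site 2}: travel time 239 + fixed 13 = 252.
Compare {Site 1}: travel time 266 + fixed 6 = 272.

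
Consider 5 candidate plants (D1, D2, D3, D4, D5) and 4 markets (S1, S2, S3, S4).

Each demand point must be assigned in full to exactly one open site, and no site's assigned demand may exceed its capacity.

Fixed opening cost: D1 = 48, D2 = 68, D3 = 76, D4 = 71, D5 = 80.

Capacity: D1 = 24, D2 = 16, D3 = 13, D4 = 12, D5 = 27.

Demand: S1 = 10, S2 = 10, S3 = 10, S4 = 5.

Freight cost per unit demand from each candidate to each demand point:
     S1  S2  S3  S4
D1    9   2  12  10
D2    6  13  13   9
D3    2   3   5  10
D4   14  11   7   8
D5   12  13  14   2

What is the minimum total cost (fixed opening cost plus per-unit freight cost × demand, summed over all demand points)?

Open {D1, D3, D4}; cheapest assignment that respects the capacities:
  D1 (cap 24, load 15): S2, S4 — cost 10×2 + 5×10 = 70
  D3 (cap 13, load 10): S1 — cost 10×2 = 20
  D4 (cap 12, load 10): S3 — cost 10×7 = 70
  Shipping 160, fixed 195 → total 355.
  Any other capacity-feasible assignment to {D1, D3, D4} ships for at least 160.
Compare {D1, D2}: its best feasible assignment gives total 361.
Compare {D1, D2, D3}: its best feasible assignment gives total 367.
Every other set of open sites that can feasibly serve all demand totals ≥ 361 even under its best assignment. Minimum: 355.

355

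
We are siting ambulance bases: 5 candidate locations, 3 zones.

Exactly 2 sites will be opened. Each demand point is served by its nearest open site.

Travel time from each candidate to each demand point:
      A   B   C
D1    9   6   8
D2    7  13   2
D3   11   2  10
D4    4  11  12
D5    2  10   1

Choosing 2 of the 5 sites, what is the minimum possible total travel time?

Open {D3, D5}.
  A→D5 2, B→D3 2, C→D5 1  ⇒ total 5.
Compare {D1, D5}: total 9.
Compare {D2, D3}: total 11.
No size-2 selection does better; minimum is 5.

5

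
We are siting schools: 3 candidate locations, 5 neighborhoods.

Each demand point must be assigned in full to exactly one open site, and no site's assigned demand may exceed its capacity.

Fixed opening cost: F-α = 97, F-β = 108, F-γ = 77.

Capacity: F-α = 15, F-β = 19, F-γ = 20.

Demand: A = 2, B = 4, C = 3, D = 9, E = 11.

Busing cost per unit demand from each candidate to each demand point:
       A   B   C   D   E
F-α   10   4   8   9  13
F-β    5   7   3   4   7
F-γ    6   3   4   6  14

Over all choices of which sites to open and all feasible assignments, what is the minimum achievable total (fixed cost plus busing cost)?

Open {F-β, F-γ}; cheapest assignment that respects the capacities:
  F-β (cap 19, load 16): A, C, E — cost 2×5 + 3×3 + 11×7 = 96
  F-γ (cap 20, load 13): B, D — cost 4×3 + 9×6 = 66
  Shipping 162, fixed 185 → total 347.
  Any other capacity-feasible assignment to {F-β, F-γ} ships for at least 162.
Compare {F-α, F-β}: its best feasible assignment gives total 398.
Compare {F-α, F-γ}: its best feasible assignment gives total 407.
Every other set of open sites that can feasibly serve all demand totals ≥ 398 even under its best assignment. Minimum: 347.

347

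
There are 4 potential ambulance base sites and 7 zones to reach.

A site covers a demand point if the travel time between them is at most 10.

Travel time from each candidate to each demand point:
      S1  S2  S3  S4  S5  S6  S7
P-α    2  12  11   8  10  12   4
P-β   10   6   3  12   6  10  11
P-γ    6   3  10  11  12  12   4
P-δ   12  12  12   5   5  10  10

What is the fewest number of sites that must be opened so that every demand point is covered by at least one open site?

2

Coverage sets (demand points within 10 of each site):
  P-α: {S1, S4, S5, S7}
  P-β: {S1, S2, S3, S5, S6}
  P-γ: {S1, S2, S3, S7}
  P-δ: {S4, S5, S6, S7}
No single site covers all 7 demand points.
But {P-α, P-β} covers everything, so the minimum is 2.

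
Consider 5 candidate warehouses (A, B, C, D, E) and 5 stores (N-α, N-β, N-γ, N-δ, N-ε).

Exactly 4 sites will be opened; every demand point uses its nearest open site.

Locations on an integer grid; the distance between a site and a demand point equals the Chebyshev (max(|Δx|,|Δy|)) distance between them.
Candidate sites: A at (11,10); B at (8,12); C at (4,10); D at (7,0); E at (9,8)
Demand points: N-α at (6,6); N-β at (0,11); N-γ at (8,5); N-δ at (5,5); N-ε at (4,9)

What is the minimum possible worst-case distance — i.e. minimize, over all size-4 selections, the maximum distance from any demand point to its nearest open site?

Open {A, B, C, E}.
  Farthest demand point is N-β at distance 4 (to C); all others are ≤ 4.
With {A, C, D, E} the worst case is 4.
With {B, C, D, E} the worst case is 4.
No size-4 selection achieves below 4.

4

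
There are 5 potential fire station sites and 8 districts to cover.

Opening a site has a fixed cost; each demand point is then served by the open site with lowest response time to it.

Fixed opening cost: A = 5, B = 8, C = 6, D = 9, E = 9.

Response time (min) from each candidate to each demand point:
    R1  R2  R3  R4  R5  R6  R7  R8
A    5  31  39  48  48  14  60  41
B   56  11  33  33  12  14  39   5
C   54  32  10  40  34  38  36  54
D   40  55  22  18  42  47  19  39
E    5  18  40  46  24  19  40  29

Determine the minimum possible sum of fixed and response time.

Open {A, B, C, D}: assign each demand point to its cheapest open site.
  R1→A 5, R2→B 11, R3→C 10, R4→D 18, R5→B 12, R6→A 14, R7→D 19, R8→B 5
  response time 94, fixed 28 → total 122.
Compare {B, C, D, E}: response time 94 + fixed 32 = 126.
Compare {A, B, D}: response time 106 + fixed 22 = 128.
Compare {A, B, C, D, E}: response time 94 + fixed 37 = 131.
All other subsets cost ≥ 126. Minimum total cost: 122.

122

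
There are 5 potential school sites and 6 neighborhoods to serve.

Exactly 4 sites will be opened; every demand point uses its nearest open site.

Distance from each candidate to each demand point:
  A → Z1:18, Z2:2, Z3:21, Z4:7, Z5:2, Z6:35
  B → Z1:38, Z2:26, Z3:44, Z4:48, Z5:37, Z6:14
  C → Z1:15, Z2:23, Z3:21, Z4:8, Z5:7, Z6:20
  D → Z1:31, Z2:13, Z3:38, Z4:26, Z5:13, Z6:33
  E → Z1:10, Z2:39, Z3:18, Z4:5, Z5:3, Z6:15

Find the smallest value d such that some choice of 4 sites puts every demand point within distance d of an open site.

Open {A, B, C, E}.
  Farthest demand point is Z3 at distance 18 (to E); all others are ≤ 18.
With {A, B, D, E} the worst case is 18.
With {A, C, D, E} the worst case is 18.
No size-4 selection achieves below 18.

18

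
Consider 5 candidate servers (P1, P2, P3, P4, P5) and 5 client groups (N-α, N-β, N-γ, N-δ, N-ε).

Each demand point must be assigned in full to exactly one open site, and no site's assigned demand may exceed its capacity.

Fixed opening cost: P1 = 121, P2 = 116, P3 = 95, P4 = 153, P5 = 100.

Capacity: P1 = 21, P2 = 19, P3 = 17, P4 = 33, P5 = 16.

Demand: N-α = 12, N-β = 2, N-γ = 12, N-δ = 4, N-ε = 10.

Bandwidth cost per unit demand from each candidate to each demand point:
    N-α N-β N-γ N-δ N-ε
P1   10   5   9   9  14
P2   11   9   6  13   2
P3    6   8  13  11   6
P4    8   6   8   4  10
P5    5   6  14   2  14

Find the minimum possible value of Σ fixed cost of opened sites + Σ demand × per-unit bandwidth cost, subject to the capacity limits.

509

Open {P2, P4}; cheapest assignment that respects the capacities:
  P2 (cap 19, load 10): N-ε — cost 10×2 = 20
  P4 (cap 33, load 30): N-α, N-β, N-γ, N-δ — cost 12×8 + 2×6 + 12×8 + 4×4 = 220
  Shipping 240, fixed 269 → total 509.
  Any other capacity-feasible assignment to {P2, P4} ships for at least 240.
Compare {P2, P3, P5}: its best feasible assignment gives total 527.
Compare {P3, P4}: its best feasible assignment gives total 528.
Every other set of open sites that can feasibly serve all demand totals ≥ 527 even under its best assignment. Minimum: 509.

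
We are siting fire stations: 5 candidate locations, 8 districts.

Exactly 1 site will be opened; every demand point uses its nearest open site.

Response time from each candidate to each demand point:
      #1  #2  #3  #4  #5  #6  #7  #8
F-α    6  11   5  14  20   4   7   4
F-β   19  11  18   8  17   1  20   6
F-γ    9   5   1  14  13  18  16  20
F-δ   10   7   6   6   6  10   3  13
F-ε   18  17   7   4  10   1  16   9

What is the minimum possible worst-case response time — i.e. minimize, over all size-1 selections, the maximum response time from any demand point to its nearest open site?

Open {F-δ}.
  Farthest demand point is #8 at response time 13 (to F-δ); all others are ≤ 13.
With {F-ε} the worst case is 18.
With {F-α} the worst case is 20.
No size-1 selection achieves below 13.

13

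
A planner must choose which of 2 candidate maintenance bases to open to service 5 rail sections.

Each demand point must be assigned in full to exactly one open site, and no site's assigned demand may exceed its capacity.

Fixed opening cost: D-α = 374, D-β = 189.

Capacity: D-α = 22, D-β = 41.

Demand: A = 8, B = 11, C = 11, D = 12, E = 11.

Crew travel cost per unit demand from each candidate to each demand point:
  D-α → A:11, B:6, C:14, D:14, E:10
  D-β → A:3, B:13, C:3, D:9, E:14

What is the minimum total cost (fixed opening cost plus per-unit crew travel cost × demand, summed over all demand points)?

904

Open {D-α, D-β}; cheapest assignment that respects the capacities:
  D-α (cap 22, load 22): B, E — cost 11×6 + 11×10 = 176
  D-β (cap 41, load 31): A, C, D — cost 8×3 + 11×3 + 12×9 = 165
  Shipping 341, fixed 563 → total 904.
  Any other capacity-feasible assignment to {D-α, D-β} ships for at least 341.
Total demand is 53 and no other set of sites has combined capacity ≥ 53, so {D-α, D-β} is the only feasible choice of open sites. Minimum: 904.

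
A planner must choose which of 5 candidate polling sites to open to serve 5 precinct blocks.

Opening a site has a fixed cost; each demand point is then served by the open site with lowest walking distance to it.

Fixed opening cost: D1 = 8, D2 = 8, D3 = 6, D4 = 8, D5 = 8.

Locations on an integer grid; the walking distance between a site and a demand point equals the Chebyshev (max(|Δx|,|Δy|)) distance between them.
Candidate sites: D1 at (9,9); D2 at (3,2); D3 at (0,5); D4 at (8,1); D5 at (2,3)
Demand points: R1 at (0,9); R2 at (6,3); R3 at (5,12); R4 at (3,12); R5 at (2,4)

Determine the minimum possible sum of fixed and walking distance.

Open {D3}: assign each demand point to its cheapest open site.
  R1→D3 4, R2→D3 6, R3→D3 7, R4→D3 7, R5→D3 2
  walking distance 26, fixed 6 → total 32.
Compare {D1, D3}: walking distance 22 + fixed 14 = 36.
Compare {D3, D4}: walking distance 22 + fixed 14 = 36.
Compare {D5}: walking distance 29 + fixed 8 = 37.
All other subsets cost ≥ 36. Minimum total cost: 32.

32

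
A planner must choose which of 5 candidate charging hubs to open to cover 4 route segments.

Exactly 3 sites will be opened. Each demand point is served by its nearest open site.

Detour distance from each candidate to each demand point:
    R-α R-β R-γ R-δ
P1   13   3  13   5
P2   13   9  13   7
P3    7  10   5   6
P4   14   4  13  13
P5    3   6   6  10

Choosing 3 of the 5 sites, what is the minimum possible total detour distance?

16

Open {P1, P3, P5}.
  R-α→P5 3, R-β→P1 3, R-γ→P3 5, R-δ→P1 5  ⇒ total 16.
Compare {P1, P2, P5}: total 17.
Compare {P1, P4, P5}: total 17.
No size-3 selection does better; minimum is 16.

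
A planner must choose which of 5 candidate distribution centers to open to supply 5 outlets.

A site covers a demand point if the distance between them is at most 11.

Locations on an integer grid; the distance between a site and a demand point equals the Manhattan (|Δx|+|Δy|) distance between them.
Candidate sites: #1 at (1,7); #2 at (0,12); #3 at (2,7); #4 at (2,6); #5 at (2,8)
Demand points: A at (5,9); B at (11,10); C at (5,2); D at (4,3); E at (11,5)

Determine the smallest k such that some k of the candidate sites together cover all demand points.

Coverage sets (demand points within 11 of each site):
  #1: {A, C, D}
  #2: {A}
  #3: {A, C, D, E}
  #4: {A, C, D, E}
  #5: {A, B, C, D}
No single site covers all 5 demand points.
But {#3, #5} covers everything, so the minimum is 2.

2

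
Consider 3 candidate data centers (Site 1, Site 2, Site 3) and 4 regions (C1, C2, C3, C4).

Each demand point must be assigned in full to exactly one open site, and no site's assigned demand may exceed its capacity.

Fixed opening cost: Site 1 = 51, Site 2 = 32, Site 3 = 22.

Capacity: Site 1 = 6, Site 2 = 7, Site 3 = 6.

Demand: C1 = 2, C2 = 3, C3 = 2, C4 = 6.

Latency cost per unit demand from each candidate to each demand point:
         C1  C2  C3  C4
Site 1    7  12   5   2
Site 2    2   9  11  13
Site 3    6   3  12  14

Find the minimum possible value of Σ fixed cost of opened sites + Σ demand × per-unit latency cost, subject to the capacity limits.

Open {Site 1, Site 2}; cheapest assignment that respects the capacities:
  Site 1 (cap 6, load 6): C4 — cost 6×2 = 12
  Site 2 (cap 7, load 7): C1, C2, C3 — cost 2×2 + 3×9 + 2×11 = 53
  Shipping 65, fixed 83 → total 148.
  Any other capacity-feasible assignment to {Site 1, Site 2} ships for at least 65.
Compare {Site 1, Site 2, Site 3}: its best feasible assignment gives total 152.
Compare {Site 2, Site 3}: its best feasible assignment gives total 191.
Every other set of open sites that can feasibly serve all demand totals ≥ 152 even under its best assignment. Minimum: 148.

148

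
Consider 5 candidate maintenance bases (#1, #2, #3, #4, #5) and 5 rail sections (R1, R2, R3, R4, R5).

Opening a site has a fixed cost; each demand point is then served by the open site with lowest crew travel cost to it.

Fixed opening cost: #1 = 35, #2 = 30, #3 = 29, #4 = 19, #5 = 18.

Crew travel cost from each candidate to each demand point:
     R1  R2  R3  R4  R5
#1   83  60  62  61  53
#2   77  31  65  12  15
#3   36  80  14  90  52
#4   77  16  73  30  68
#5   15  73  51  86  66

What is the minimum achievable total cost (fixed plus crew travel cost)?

Open {#2, #3, #5}: assign each demand point to its cheapest open site.
  R1→#5 15, R2→#2 31, R3→#3 14, R4→#2 12, R5→#2 15
  crew travel cost 87, fixed 77 → total 164.
Compare {#2, #3}: crew travel cost 108 + fixed 59 = 167.
Compare {#2, #3, #4, #5}: crew travel cost 72 + fixed 96 = 168.
Compare {#2, #3, #4}: crew travel cost 93 + fixed 78 = 171.
All other subsets cost ≥ 167. Minimum total cost: 164.

164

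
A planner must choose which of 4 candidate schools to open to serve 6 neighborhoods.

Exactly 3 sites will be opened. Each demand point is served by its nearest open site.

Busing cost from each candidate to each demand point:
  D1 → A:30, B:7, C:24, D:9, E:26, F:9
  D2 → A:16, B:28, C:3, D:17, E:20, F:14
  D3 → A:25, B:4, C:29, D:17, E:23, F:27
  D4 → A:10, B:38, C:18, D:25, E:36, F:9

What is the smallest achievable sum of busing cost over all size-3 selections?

58

Open {D1, D2, D4}.
  A→D4 10, B→D1 7, C→D2 3, D→D1 9, E→D2 20, F→D1 9  ⇒ total 58.
Compare {D1, D2, D3}: total 61.
Compare {D2, D3, D4}: total 63.
No size-3 selection does better; minimum is 58.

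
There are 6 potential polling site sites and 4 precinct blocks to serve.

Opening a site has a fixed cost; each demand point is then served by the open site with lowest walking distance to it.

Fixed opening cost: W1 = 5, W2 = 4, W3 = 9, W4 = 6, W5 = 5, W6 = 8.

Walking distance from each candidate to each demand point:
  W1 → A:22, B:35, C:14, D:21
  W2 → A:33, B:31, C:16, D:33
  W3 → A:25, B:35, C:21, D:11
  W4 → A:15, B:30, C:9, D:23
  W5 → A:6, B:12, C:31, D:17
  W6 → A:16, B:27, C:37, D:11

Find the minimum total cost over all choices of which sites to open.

Open {W4, W5}: assign each demand point to its cheapest open site.
  A→W5 6, B→W5 12, C→W4 9, D→W5 17
  walking distance 44, fixed 11 → total 55.
Compare {W4, W5, W6}: walking distance 38 + fixed 19 = 57.
Compare {W3, W4, W5}: walking distance 38 + fixed 20 = 58.
Compare {W1, W5}: walking distance 49 + fixed 10 = 59.
All other subsets cost ≥ 57. Minimum total cost: 55.

55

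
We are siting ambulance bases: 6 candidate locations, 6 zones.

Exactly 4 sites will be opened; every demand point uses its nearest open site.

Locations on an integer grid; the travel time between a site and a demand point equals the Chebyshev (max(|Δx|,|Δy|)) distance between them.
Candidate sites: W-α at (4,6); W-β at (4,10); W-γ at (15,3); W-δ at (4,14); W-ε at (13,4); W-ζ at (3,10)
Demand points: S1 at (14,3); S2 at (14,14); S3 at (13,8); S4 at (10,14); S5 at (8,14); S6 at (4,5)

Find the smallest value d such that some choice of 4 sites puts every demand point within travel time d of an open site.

10

Open {W-α, W-β, W-γ, W-δ}.
  Farthest demand point is S2 at travel time 10 (to W-α); all others are ≤ 10.
With {W-α, W-β, W-γ, W-ε} the worst case is 10.
With {W-α, W-β, W-γ, W-ζ} the worst case is 10.
No size-4 selection achieves below 10.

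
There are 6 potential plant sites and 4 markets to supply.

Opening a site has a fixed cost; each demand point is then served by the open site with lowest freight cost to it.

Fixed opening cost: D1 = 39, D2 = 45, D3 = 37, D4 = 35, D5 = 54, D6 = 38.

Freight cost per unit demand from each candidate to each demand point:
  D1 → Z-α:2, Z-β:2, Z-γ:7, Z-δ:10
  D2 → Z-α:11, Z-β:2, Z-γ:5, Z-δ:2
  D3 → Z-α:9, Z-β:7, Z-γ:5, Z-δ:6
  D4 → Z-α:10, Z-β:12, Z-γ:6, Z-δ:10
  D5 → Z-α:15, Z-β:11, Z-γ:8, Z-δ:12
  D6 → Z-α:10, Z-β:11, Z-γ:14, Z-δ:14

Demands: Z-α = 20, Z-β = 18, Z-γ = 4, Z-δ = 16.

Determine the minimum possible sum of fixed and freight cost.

212

Open {D1, D2}: assign each demand point to its cheapest open site.
  Z-α→D1 20×2=40, Z-β→D1 18×2=36, Z-γ→D2 4×5=20, Z-δ→D2 16×2=32
  freight cost 128, fixed 84 → total 212.
Compare {D1, D2, D4}: freight cost 128 + fixed 119 = 247.
Compare {D1, D2, D3}: freight cost 128 + fixed 121 = 249.
Compare {D1, D2, D6}: freight cost 128 + fixed 122 = 250.
All other subsets cost ≥ 247. Minimum total cost: 212.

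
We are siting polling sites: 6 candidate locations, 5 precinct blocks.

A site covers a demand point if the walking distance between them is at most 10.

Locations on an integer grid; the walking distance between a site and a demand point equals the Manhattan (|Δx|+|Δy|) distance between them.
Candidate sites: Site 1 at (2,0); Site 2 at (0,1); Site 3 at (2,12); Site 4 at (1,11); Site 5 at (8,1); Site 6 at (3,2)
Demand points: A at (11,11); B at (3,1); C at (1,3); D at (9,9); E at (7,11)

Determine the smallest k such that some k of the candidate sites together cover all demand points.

Coverage sets (demand points within 10 of each site):
  Site 1: {B, C}
  Site 2: {B, C}
  Site 3: {A, C, D, E}
  Site 4: {A, C, D, E}
  Site 5: {B, C, D}
  Site 6: {B, C}
No single site covers all 5 demand points.
But {Site 1, Site 3} covers everything, so the minimum is 2.

2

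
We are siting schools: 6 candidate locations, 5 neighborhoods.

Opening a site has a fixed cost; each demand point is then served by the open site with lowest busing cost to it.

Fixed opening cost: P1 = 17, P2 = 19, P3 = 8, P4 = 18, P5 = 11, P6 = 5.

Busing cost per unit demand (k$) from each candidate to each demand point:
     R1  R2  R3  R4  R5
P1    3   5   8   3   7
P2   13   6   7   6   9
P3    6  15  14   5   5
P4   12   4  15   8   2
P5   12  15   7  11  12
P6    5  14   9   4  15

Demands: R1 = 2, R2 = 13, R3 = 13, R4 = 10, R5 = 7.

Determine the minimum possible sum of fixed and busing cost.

239

Open {P1, P4, P5}: assign each demand point to its cheapest open site.
  R1→P1 2×3=6, R2→P4 13×4=52, R3→P5 13×7=91, R4→P1 10×3=30, R5→P4 7×2=14
  busing cost 193, fixed 46 → total 239.
Compare {P1, P4}: busing cost 206 + fixed 35 = 241.
Compare {P4, P5, P6}: busing cost 207 + fixed 34 = 241.
Compare {P1, P4, P5, P6}: busing cost 193 + fixed 51 = 244.
All other subsets cost ≥ 241. Minimum total cost: 239.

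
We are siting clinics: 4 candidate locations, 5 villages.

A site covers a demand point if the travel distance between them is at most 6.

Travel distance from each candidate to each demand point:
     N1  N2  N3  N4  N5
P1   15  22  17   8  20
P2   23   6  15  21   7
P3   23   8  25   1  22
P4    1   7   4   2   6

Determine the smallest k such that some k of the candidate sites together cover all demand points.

Coverage sets (demand points within 6 of each site):
  P1: {}
  P2: {N2}
  P3: {N4}
  P4: {N1, N3, N4, N5}
No single site covers all 5 demand points.
But {P2, P4} covers everything, so the minimum is 2.

2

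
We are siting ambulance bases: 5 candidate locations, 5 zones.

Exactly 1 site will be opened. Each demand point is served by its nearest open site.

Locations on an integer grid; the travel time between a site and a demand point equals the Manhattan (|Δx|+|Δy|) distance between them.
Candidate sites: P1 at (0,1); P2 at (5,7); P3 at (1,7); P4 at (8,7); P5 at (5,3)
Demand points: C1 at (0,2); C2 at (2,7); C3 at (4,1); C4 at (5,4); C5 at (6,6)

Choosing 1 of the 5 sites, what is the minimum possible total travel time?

21

Open {P5}.
  C1→P5 6, C2→P5 7, C3→P5 3, C4→P5 1, C5→P5 4  ⇒ total 21.
Compare {P2}: total 25.
Compare {P3}: total 29.
No size-1 selection does better; minimum is 21.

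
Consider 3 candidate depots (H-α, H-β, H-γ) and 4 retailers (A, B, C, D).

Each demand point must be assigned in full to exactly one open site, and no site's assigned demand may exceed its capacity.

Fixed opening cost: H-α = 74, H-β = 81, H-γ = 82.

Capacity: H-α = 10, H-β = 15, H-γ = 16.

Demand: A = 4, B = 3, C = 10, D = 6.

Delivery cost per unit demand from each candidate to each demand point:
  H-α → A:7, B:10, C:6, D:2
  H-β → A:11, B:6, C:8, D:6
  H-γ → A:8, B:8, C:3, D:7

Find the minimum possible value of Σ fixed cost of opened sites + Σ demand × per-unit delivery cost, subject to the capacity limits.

250

Open {H-α, H-γ}; cheapest assignment that respects the capacities:
  H-α (cap 10, load 10): A, D — cost 4×7 + 6×2 = 40
  H-γ (cap 16, load 13): B, C — cost 3×8 + 10×3 = 54
  Shipping 94, fixed 156 → total 250.
  Any other capacity-feasible assignment to {H-α, H-γ} ships for at least 94.
Compare {H-β, H-γ}: its best feasible assignment gives total 279.
Compare {H-α, H-β}: its best feasible assignment gives total 293.
Every other set of open sites that can feasibly serve all demand totals ≥ 279 even under its best assignment. Minimum: 250.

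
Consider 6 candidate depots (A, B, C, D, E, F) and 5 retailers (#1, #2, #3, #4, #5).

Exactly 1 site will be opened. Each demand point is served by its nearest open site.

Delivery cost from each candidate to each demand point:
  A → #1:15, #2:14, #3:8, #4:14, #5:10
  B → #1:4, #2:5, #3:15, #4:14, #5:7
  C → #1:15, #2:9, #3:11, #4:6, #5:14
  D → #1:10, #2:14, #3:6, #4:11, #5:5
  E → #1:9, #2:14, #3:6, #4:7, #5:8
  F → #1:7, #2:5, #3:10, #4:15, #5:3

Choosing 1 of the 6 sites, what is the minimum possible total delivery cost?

40

Open {F}.
  #1→F 7, #2→F 5, #3→F 10, #4→F 15, #5→F 3  ⇒ total 40.
Compare {E}: total 44.
Compare {B}: total 45.
No size-1 selection does better; minimum is 40.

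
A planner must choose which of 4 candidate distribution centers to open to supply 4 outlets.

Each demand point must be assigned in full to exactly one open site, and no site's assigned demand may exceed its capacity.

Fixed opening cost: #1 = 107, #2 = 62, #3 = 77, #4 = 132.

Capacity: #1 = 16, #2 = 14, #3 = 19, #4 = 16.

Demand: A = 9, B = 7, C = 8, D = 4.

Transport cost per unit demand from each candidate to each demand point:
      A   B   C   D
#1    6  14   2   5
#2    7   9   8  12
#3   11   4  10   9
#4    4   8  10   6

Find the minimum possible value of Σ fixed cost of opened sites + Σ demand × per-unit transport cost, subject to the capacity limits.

346

Open {#2, #3}; cheapest assignment that respects the capacities:
  #2 (cap 14, load 9): A — cost 9×7 = 63
  #3 (cap 19, load 19): B, C, D — cost 7×4 + 8×10 + 4×9 = 144
  Shipping 207, fixed 139 → total 346.
  Any other capacity-feasible assignment to {#2, #3} ships for at least 207.
Compare {#1, #3}: its best feasible assignment gives total 347.
Compare {#1, #4}: its best feasible assignment gives total 367.
Every other set of open sites that can feasibly serve all demand totals ≥ 347 even under its best assignment. Minimum: 346.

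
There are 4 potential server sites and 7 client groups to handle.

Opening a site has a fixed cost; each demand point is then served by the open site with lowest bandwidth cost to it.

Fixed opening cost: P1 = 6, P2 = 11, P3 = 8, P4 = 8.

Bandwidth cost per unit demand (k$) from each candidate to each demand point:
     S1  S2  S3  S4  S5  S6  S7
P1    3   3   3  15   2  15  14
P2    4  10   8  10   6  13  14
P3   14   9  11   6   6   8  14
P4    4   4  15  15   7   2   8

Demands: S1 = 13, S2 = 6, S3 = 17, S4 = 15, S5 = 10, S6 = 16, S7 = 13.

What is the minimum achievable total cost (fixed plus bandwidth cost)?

376

Open {P1, P3, P4}: assign each demand point to its cheapest open site.
  S1→P1 13×3=39, S2→P1 6×3=18, S3→P1 17×3=51, S4→P3 15×6=90, S5→P1 10×2=20, S6→P4 16×2=32, S7→P4 13×8=104
  bandwidth cost 354, fixed 22 → total 376.
Compare {P1, P2, P3, P4}: bandwidth cost 354 + fixed 33 = 387.
Compare {P1, P2, P4}: bandwidth cost 414 + fixed 25 = 439.
Compare {P1, P4}: bandwidth cost 489 + fixed 14 = 503.
All other subsets cost ≥ 387. Minimum total cost: 376.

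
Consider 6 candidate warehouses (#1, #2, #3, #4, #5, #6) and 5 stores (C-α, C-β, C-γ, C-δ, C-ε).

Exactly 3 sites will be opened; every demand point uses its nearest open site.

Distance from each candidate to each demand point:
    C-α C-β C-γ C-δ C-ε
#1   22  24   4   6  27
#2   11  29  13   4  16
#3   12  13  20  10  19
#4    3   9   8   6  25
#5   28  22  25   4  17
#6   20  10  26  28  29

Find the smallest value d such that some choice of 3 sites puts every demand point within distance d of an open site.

16

Open {#1, #2, #3}.
  Farthest demand point is C-ε at distance 16 (to #2); all others are ≤ 16.
With {#1, #2, #4} the worst case is 16.
With {#1, #2, #6} the worst case is 16.
No size-3 selection achieves below 16.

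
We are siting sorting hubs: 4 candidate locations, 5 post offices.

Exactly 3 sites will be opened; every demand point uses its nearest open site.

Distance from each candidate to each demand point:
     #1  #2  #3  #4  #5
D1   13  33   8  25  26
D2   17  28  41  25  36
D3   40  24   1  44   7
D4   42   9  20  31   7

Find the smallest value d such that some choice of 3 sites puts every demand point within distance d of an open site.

25

Open {D1, D2, D3}.
  Farthest demand point is #4 at distance 25 (to D1); all others are ≤ 25.
With {D1, D2, D4} the worst case is 25.
With {D1, D3, D4} the worst case is 25.
No size-3 selection achieves below 25.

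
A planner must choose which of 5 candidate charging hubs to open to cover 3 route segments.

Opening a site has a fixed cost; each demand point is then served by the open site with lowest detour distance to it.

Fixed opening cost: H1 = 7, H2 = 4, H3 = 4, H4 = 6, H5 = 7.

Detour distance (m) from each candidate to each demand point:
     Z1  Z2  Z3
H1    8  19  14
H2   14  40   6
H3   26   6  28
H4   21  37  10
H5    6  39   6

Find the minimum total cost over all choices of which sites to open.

Open {H3, H5}: assign each demand point to its cheapest open site.
  Z1→H5 6, Z2→H3 6, Z3→H5 6
  detour distance 18, fixed 11 → total 29.
Compare {H2, H3, H5}: detour distance 18 + fixed 15 = 33.
Compare {H2, H3}: detour distance 26 + fixed 8 = 34.
Compare {H1, H2, H3}: detour distance 20 + fixed 15 = 35.
All other subsets cost ≥ 33. Minimum total cost: 29.

29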